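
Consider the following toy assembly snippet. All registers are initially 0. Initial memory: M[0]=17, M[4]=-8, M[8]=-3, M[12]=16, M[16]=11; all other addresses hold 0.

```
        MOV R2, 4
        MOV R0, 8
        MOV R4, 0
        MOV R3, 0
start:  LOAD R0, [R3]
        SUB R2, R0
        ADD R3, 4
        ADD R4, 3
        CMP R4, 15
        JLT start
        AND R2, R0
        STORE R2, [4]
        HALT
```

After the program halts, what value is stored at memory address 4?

3

after MOV R2, 4: R2=4
after MOV R0, 8: R0=8
after MOV R4, 0: R4=0
after MOV R3, 0: R3=0
after LOAD R0, [R3]: R0=M[0]=17
after SUB R2, R0: R2=4-17=-13
after ADD R3, 4: R3=0+4=4
after ADD R4, 3: R4=0+3=3
CMP R4, 15  (cmp 3,15)
JLT start: taken
after LOAD R0, [R3]: R0=M[4]=-8
after SUB R2, R0: R2=(-13)-(-8)=-5
after ADD R3, 4: R3=4+4=8
after ADD R4, 3: R4=3+3=6
CMP R4, 15  (cmp 6,15)
JLT start: taken
after LOAD R0, [R3]: R0=M[8]=-3
after SUB R2, R0: R2=(-5)-(-3)=-2
after ADD R3, 4: R3=8+4=12
after ADD R4, 3: R4=6+3=9
CMP R4, 15  (cmp 9,15)
JLT start: taken
after LOAD R0, [R3]: R0=M[12]=16
after SUB R2, R0: R2=(-2)-16=-18
after ADD R3, 4: R3=12+4=16
after ADD R4, 3: R4=9+3=12
CMP R4, 15  (cmp 12,15)
JLT start: taken
after LOAD R0, [R3]: R0=M[16]=11
after SUB R2, R0: R2=(-18)-11=-29
after ADD R3, 4: R3=16+4=20
after ADD R4, 3: R4=12+3=15
CMP R4, 15  (cmp 15,15)
JLT start: not taken
after AND R2, R0: R2=(-29)&11=3
STORE R2, [4] → M[4]=3
halt.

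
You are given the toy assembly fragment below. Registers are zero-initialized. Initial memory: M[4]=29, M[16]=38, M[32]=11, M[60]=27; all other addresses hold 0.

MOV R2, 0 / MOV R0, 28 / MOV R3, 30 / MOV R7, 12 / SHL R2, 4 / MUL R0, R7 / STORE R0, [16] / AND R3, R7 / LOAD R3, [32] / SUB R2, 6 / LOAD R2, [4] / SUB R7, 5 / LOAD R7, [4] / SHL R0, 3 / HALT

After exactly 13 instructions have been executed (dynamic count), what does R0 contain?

MOV R2, 0 → R2=0
MOV R0, 28 → R0=28
MOV R3, 30 → R3=30
MOV R7, 12 → R7=12
SHL R2, 4 → R2=0<<4=0
MUL R0, R7 → R0=28*12=336
STORE R0, [16] → M[16]=336
AND R3, R7 → R3=30&12=12
LOAD R3, [32] → R3=M[32]=11
SUB R2, 6 → R2=0-6=-6
LOAD R2, [4] → R2=M[4]=29
SUB R7, 5 → R7=12-5=7
LOAD R7, [4] → R7=M[4]=29
After step 13: R0 = 336.

336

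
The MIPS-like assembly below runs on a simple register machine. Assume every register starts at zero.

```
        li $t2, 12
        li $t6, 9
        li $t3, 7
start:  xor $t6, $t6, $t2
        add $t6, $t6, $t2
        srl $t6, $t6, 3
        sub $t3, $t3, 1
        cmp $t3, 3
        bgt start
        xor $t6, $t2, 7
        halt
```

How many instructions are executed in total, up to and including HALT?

$t2=12
$t6=9
$t3=7
$t6=9^12=5
$t6=5+12=17
$t6=17>>3=2
$t3=7-1=6
cmp $t3, 3  (cmp 6,3)
bgt start: taken
$t6=2^12=14
$t6=14+12=26
$t6=26>>3=3
$t3=6-1=5
cmp $t3, 3  (cmp 5,3)
bgt start: taken
$t6=3^12=15
$t6=15+12=27
$t6=27>>3=3
$t3=5-1=4
cmp $t3, 3  (cmp 4,3)
bgt start: taken
$t6=3^12=15
$t6=15+12=27
$t6=27>>3=3
$t3=4-1=3
cmp $t3, 3  (cmp 3,3)
bgt start: not taken
$t6=12^7=11
halt.
Total executed instructions: 29.

29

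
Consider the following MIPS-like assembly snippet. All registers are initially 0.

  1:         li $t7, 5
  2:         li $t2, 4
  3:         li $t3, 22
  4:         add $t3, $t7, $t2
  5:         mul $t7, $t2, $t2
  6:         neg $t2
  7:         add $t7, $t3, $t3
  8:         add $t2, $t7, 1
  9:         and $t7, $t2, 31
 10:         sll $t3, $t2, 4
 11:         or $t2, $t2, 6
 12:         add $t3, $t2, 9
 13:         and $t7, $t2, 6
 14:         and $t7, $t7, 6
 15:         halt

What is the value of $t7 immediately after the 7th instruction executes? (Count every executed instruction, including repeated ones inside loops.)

18

$t7=5
$t2=4
$t3=22
$t3=5+4=9
$t7=4*4=16
$t2=-(4)=-4
$t7=9+9=18
After step 7: $t7 = 18.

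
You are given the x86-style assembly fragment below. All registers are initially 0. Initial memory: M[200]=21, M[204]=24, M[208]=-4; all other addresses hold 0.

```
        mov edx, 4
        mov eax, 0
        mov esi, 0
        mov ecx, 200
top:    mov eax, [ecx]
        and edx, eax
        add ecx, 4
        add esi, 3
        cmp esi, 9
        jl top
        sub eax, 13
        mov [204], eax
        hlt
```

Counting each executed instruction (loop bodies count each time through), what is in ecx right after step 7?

mov edx, 4 → edx=4
mov eax, 0 → eax=0
mov esi, 0 → esi=0
mov ecx, 200 → ecx=200
mov eax, [ecx] → eax=M[200]=21
and edx, eax → edx=4&21=4
add ecx, 4 → ecx=200+4=204
After step 7: ecx = 204.

204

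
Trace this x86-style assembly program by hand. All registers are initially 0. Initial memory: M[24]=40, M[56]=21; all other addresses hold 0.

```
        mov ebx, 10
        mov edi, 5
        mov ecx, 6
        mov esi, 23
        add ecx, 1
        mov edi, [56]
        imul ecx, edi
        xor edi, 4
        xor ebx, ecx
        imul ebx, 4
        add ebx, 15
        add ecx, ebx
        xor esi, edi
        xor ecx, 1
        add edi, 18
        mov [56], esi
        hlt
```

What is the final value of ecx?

ebx=10
edi=5
ecx=6
esi=23
ecx=6+1=7
edi=M[56]=21
ecx=7*21=147
edi=21^4=17
ebx=10^147=153
ebx=153*4=612
ebx=612+15=627
ecx=147+627=774
esi=23^17=6
ecx=774^1=775
edi=17+18=35
mov [56], esi → M[56]=6
halt.

775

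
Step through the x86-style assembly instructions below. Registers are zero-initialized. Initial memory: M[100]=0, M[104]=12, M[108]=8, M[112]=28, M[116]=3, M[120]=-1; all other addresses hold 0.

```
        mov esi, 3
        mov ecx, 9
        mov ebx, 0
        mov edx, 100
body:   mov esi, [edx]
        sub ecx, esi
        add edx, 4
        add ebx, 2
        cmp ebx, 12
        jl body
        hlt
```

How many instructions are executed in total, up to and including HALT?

mov esi, 3 → esi=3
mov ecx, 9 → ecx=9
mov ebx, 0 → ebx=0
mov edx, 100 → edx=100
mov esi, [edx] → esi=M[100]=0
sub ecx, esi → ecx=9-0=9
add edx, 4 → edx=100+4=104
add ebx, 2 → ebx=0+2=2
cmp ebx, 12  (cmp 2,12)
jl body: taken
mov esi, [edx] → esi=M[104]=12
sub ecx, esi → ecx=9-12=-3
add edx, 4 → edx=104+4=108
add ebx, 2 → ebx=2+2=4
cmp ebx, 12  (cmp 4,12)
jl body: taken
mov esi, [edx] → esi=M[108]=8
sub ecx, esi → ecx=(-3)-8=-11
add edx, 4 → edx=108+4=112
add ebx, 2 → ebx=4+2=6
cmp ebx, 12  (cmp 6,12)
jl body: taken
mov esi, [edx] → esi=M[112]=28
sub ecx, esi → ecx=(-11)-28=-39
add edx, 4 → edx=112+4=116
add ebx, 2 → ebx=6+2=8
cmp ebx, 12  (cmp 8,12)
jl body: taken
mov esi, [edx] → esi=M[116]=3
sub ecx, esi → ecx=(-39)-3=-42
add edx, 4 → edx=116+4=120
add ebx, 2 → ebx=8+2=10
cmp ebx, 12  (cmp 10,12)
jl body: taken
mov esi, [edx] → esi=M[120]=-1
sub ecx, esi → ecx=(-42)-(-1)=-41
add edx, 4 → edx=120+4=124
add ebx, 2 → ebx=10+2=12
cmp ebx, 12  (cmp 12,12)
jl body: not taken
halt.
Total executed instructions: 41.

41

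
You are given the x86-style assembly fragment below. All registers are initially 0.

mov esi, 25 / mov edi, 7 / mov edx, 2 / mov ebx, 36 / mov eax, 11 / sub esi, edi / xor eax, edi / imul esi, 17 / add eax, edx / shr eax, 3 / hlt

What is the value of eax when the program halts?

mov esi, 25 → esi=25
mov edi, 7 → edi=7
mov edx, 2 → edx=2
mov ebx, 36 → ebx=36
mov eax, 11 → eax=11
sub esi, edi → esi=25-7=18
xor eax, edi → eax=11^7=12
imul esi, 17 → esi=18*17=306
add eax, edx → eax=12+2=14
shr eax, 3 → eax=14>>3=1
halt.

1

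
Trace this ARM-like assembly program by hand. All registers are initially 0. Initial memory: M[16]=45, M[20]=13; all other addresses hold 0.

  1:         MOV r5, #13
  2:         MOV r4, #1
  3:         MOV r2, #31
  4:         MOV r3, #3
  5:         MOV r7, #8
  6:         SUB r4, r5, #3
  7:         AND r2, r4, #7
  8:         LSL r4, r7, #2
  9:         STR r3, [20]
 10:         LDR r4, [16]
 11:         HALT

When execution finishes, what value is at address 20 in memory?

3

MOV r5, #13 → r5=13
MOV r4, #1 → r4=1
MOV r2, #31 → r2=31
MOV r3, #3 → r3=3
MOV r7, #8 → r7=8
SUB r4, r5, #3 → r4=13-3=10
AND r2, r4, #7 → r2=10&7=2
LSL r4, r7, #2 → r4=8<<2=32
STR r3, [20] → M[20]=3
LDR r4, [16] → r4=M[16]=45
halt.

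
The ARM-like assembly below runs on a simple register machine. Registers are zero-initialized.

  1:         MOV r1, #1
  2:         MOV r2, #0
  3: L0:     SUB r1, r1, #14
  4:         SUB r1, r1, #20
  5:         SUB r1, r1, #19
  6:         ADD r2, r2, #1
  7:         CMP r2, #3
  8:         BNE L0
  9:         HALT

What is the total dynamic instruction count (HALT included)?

21

r1=1
r2=0
r1=1-14=-13
r1=(-13)-20=-33
r1=(-33)-19=-52
r2=0+1=1
CMP r2, #3  (cmp 1,3)
BNE L0: taken
r1=(-52)-14=-66
r1=(-66)-20=-86
r1=(-86)-19=-105
r2=1+1=2
CMP r2, #3  (cmp 2,3)
BNE L0: taken
r1=(-105)-14=-119
r1=(-119)-20=-139
r1=(-139)-19=-158
r2=2+1=3
CMP r2, #3  (cmp 3,3)
BNE L0: not taken
halt.
Total executed instructions: 21.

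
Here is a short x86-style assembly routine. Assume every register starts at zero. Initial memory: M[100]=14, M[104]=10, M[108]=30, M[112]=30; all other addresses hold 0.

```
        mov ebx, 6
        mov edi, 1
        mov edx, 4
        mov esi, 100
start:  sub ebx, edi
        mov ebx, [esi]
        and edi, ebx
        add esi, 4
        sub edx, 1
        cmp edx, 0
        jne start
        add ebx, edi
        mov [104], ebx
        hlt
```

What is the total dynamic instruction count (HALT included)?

after mov ebx, 6: ebx=6
after mov edi, 1: edi=1
after mov edx, 4: edx=4
after mov esi, 100: esi=100
after sub ebx, edi: ebx=6-1=5
after mov ebx, [esi]: ebx=M[100]=14
after and edi, ebx: edi=1&14=0
after add esi, 4: esi=100+4=104
after sub edx, 1: edx=4-1=3
cmp edx, 0  (cmp 3,0)
jne start: taken
after sub ebx, edi: ebx=14-0=14
after mov ebx, [esi]: ebx=M[104]=10
after and edi, ebx: edi=0&10=0
after add esi, 4: esi=104+4=108
after sub edx, 1: edx=3-1=2
cmp edx, 0  (cmp 2,0)
jne start: taken
after sub ebx, edi: ebx=10-0=10
after mov ebx, [esi]: ebx=M[108]=30
after and edi, ebx: edi=0&30=0
after add esi, 4: esi=108+4=112
after sub edx, 1: edx=2-1=1
cmp edx, 0  (cmp 1,0)
jne start: taken
after sub ebx, edi: ebx=30-0=30
after mov ebx, [esi]: ebx=M[112]=30
after and edi, ebx: edi=0&30=0
after add esi, 4: esi=112+4=116
after sub edx, 1: edx=1-1=0
cmp edx, 0  (cmp 0,0)
jne start: not taken
after add ebx, edi: ebx=30+0=30
mov [104], ebx → M[104]=30
halt.
Total executed instructions: 35.

35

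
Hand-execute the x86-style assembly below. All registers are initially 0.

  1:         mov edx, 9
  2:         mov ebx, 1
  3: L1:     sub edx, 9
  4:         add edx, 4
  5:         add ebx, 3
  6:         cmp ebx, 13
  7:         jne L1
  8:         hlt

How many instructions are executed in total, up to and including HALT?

23

after mov edx, 9: edx=9
after mov ebx, 1: ebx=1
after sub edx, 9: edx=9-9=0
after add edx, 4: edx=0+4=4
after add ebx, 3: ebx=1+3=4
cmp ebx, 13  (cmp 4,13)
jne L1: taken
after sub edx, 9: edx=4-9=-5
after add edx, 4: edx=(-5)+4=-1
after add ebx, 3: ebx=4+3=7
cmp ebx, 13  (cmp 7,13)
jne L1: taken
after sub edx, 9: edx=(-1)-9=-10
after add edx, 4: edx=(-10)+4=-6
after add ebx, 3: ebx=7+3=10
cmp ebx, 13  (cmp 10,13)
jne L1: taken
after sub edx, 9: edx=(-6)-9=-15
after add edx, 4: edx=(-15)+4=-11
after add ebx, 3: ebx=10+3=13
cmp ebx, 13  (cmp 13,13)
jne L1: not taken
halt.
Total executed instructions: 23.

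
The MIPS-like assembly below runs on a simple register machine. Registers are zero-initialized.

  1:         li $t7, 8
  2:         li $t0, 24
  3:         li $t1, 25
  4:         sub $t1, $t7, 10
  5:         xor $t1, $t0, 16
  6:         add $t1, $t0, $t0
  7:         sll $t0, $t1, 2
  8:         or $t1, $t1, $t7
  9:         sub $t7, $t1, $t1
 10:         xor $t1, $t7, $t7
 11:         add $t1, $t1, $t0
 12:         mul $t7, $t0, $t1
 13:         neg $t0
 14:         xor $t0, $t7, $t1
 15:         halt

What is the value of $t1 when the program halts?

li $t7, 8 → $t7=8
li $t0, 24 → $t0=24
li $t1, 25 → $t1=25
sub $t1, $t7, 10 → $t1=8-10=-2
xor $t1, $t0, 16 → $t1=24^16=8
add $t1, $t0, $t0 → $t1=24+24=48
sll $t0, $t1, 2 → $t0=48<<2=192
or $t1, $t1, $t7 → $t1=48|8=56
sub $t7, $t1, $t1 → $t7=56-56=0
xor $t1, $t7, $t7 → $t1=0^0=0
add $t1, $t1, $t0 → $t1=0+192=192
mul $t7, $t0, $t1 → $t7=192*192=36864
neg $t0 → $t0=-(192)=-192
xor $t0, $t7, $t1 → $t0=36864^192=37056
halt.

192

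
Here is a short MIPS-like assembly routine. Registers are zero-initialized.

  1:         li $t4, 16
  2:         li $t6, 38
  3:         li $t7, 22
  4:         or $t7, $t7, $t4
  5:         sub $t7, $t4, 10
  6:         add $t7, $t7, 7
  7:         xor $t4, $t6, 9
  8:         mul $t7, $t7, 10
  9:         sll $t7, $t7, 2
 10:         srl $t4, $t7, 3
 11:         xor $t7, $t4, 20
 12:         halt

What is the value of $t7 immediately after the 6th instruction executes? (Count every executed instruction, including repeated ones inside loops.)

after li $t4, 16: $t4=16
after li $t6, 38: $t6=38
after li $t7, 22: $t7=22
after or $t7, $t7, $t4: $t7=22|16=22
after sub $t7, $t4, 10: $t7=16-10=6
after add $t7, $t7, 7: $t7=6+7=13
After step 6: $t7 = 13.

13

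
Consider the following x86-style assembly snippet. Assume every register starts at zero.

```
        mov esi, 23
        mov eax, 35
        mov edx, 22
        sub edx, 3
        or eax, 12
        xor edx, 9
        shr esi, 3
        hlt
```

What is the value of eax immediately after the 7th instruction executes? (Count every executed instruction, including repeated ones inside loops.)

47

esi=23
eax=35
edx=22
edx=22-3=19
eax=35|12=47
edx=19^9=26
esi=23>>3=2
After step 7: eax = 47.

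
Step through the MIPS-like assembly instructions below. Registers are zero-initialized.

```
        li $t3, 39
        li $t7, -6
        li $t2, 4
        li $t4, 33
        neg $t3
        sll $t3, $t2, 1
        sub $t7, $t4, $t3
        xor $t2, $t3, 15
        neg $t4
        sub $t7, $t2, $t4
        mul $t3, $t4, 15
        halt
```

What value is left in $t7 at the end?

40

$t3=39
$t7=-6
$t2=4
$t4=33
$t3=-(39)=-39
$t3=4<<1=8
$t7=33-8=25
$t2=8^15=7
$t4=-(33)=-33
$t7=7-(-33)=40
$t3=(-33)*15=-495
halt.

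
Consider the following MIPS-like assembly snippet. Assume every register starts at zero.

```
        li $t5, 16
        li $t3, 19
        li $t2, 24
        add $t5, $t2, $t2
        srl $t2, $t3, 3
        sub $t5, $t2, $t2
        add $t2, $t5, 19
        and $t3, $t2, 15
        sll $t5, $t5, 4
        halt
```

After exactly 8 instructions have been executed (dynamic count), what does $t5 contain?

0

li $t5, 16 → $t5=16
li $t3, 19 → $t3=19
li $t2, 24 → $t2=24
add $t5, $t2, $t2 → $t5=24+24=48
srl $t2, $t3, 3 → $t2=19>>3=2
sub $t5, $t2, $t2 → $t5=2-2=0
add $t2, $t5, 19 → $t2=0+19=19
and $t3, $t2, 15 → $t3=19&15=3
After step 8: $t5 = 0.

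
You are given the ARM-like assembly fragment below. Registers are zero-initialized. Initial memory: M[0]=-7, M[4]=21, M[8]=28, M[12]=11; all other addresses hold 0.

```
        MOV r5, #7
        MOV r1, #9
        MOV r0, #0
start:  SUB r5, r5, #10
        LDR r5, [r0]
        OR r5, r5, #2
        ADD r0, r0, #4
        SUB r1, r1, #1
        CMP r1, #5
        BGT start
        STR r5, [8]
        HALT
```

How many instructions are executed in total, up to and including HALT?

33

MOV r5, #7 → r5=7
MOV r1, #9 → r1=9
MOV r0, #0 → r0=0
SUB r5, r5, #10 → r5=7-10=-3
LDR r5, [r0] → r5=M[0]=-7
OR r5, r5, #2 → r5=(-7)|2=-5
ADD r0, r0, #4 → r0=0+4=4
SUB r1, r1, #1 → r1=9-1=8
CMP r1, #5  (cmp 8,5)
BGT start: taken
SUB r5, r5, #10 → r5=(-5)-10=-15
LDR r5, [r0] → r5=M[4]=21
OR r5, r5, #2 → r5=21|2=23
ADD r0, r0, #4 → r0=4+4=8
SUB r1, r1, #1 → r1=8-1=7
CMP r1, #5  (cmp 7,5)
BGT start: taken
SUB r5, r5, #10 → r5=23-10=13
LDR r5, [r0] → r5=M[8]=28
OR r5, r5, #2 → r5=28|2=30
ADD r0, r0, #4 → r0=8+4=12
SUB r1, r1, #1 → r1=7-1=6
CMP r1, #5  (cmp 6,5)
BGT start: taken
SUB r5, r5, #10 → r5=30-10=20
LDR r5, [r0] → r5=M[12]=11
OR r5, r5, #2 → r5=11|2=11
ADD r0, r0, #4 → r0=12+4=16
SUB r1, r1, #1 → r1=6-1=5
CMP r1, #5  (cmp 5,5)
BGT start: not taken
STR r5, [8] → M[8]=11
halt.
Total executed instructions: 33.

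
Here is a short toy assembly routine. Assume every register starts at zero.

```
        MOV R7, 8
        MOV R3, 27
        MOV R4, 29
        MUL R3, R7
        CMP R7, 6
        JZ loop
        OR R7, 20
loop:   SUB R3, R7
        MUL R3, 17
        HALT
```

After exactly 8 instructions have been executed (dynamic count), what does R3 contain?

R7=8
R3=27
R4=29
R3=27*8=216
CMP R7, 6  (cmp 8,6)
JZ loop: not taken
R7=8|20=28
R3=216-28=188
After step 8: R3 = 188.

188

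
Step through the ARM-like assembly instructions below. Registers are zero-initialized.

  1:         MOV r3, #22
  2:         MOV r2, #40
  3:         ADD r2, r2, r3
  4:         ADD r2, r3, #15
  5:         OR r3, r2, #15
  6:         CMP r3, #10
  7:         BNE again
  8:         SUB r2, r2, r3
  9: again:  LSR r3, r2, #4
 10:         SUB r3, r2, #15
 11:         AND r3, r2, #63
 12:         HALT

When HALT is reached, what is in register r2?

37

after MOV r3, #22: r3=22
after MOV r2, #40: r2=40
after ADD r2, r2, r3: r2=40+22=62
after ADD r2, r3, #15: r2=22+15=37
after OR r3, r2, #15: r3=37|15=47
CMP r3, #10  (cmp 47,10)
BNE again: taken
after LSR r3, r2, #4: r3=37>>4=2
after SUB r3, r2, #15: r3=37-15=22
after AND r3, r2, #63: r3=37&63=37
halt.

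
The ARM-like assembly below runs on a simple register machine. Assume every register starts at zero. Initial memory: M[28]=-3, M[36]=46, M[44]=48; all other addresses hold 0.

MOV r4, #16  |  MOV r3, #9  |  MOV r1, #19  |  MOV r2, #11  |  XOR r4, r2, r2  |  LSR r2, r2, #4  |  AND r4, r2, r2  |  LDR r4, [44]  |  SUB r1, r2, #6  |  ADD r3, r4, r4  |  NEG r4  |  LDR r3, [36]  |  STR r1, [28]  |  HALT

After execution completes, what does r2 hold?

0

MOV r4, #16 → r4=16
MOV r3, #9 → r3=9
MOV r1, #19 → r1=19
MOV r2, #11 → r2=11
XOR r4, r2, r2 → r4=11^11=0
LSR r2, r2, #4 → r2=11>>4=0
AND r4, r2, r2 → r4=0&0=0
LDR r4, [44] → r4=M[44]=48
SUB r1, r2, #6 → r1=0-6=-6
ADD r3, r4, r4 → r3=48+48=96
NEG r4 → r4=-(48)=-48
LDR r3, [36] → r3=M[36]=46
STR r1, [28] → M[28]=-6
halt.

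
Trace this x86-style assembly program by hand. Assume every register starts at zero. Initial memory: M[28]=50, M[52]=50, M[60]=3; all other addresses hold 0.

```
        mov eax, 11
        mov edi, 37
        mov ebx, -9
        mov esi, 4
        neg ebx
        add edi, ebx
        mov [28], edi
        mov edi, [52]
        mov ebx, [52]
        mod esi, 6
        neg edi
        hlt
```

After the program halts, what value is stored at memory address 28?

eax=11
edi=37
ebx=-9
esi=4
ebx=-(-9)=9
edi=37+9=46
mov [28], edi → M[28]=46
edi=M[52]=50
ebx=M[52]=50
esi=4%6=4
edi=-(50)=-50
halt.

46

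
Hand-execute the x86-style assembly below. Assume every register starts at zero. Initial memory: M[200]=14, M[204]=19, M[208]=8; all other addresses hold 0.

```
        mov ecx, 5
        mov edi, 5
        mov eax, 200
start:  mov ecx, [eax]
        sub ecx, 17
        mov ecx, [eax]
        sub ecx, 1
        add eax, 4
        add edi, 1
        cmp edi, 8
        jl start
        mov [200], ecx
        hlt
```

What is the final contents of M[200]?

ecx=5
edi=5
eax=200
ecx=M[200]=14
ecx=14-17=-3
ecx=M[200]=14
ecx=14-1=13
eax=200+4=204
edi=5+1=6
cmp edi, 8  (cmp 6,8)
jl start: taken
ecx=M[204]=19
ecx=19-17=2
ecx=M[204]=19
ecx=19-1=18
eax=204+4=208
edi=6+1=7
cmp edi, 8  (cmp 7,8)
jl start: taken
ecx=M[208]=8
ecx=8-17=-9
ecx=M[208]=8
ecx=8-1=7
eax=208+4=212
edi=7+1=8
cmp edi, 8  (cmp 8,8)
jl start: not taken
mov [200], ecx → M[200]=7
halt.

7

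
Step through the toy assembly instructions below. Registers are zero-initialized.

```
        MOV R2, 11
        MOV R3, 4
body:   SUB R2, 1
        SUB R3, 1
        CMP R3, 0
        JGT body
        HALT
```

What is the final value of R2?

7

MOV R2, 11 → R2=11
MOV R3, 4 → R3=4
SUB R2, 1 → R2=11-1=10
SUB R3, 1 → R3=4-1=3
CMP R3, 0  (cmp 3,0)
JGT body: taken
SUB R2, 1 → R2=10-1=9
SUB R3, 1 → R3=3-1=2
CMP R3, 0  (cmp 2,0)
JGT body: taken
SUB R2, 1 → R2=9-1=8
SUB R3, 1 → R3=2-1=1
CMP R3, 0  (cmp 1,0)
JGT body: taken
SUB R2, 1 → R2=8-1=7
SUB R3, 1 → R3=1-1=0
CMP R3, 0  (cmp 0,0)
JGT body: not taken
halt.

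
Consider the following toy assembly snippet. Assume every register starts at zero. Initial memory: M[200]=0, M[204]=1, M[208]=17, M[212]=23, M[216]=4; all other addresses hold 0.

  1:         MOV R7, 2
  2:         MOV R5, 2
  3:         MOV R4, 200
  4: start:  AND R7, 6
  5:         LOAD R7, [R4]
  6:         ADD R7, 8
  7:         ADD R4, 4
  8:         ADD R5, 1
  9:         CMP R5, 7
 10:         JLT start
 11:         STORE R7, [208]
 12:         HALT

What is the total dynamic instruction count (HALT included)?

40

R7=2
R5=2
R4=200
R7=2&6=2
R7=M[200]=0
R7=0+8=8
R4=200+4=204
R5=2+1=3
CMP R5, 7  (cmp 3,7)
JLT start: taken
R7=8&6=0
R7=M[204]=1
R7=1+8=9
R4=204+4=208
R5=3+1=4
CMP R5, 7  (cmp 4,7)
JLT start: taken
R7=9&6=0
R7=M[208]=17
R7=17+8=25
R4=208+4=212
R5=4+1=5
CMP R5, 7  (cmp 5,7)
JLT start: taken
R7=25&6=0
R7=M[212]=23
R7=23+8=31
R4=212+4=216
R5=5+1=6
CMP R5, 7  (cmp 6,7)
JLT start: taken
R7=31&6=6
R7=M[216]=4
R7=4+8=12
R4=216+4=220
R5=6+1=7
CMP R5, 7  (cmp 7,7)
JLT start: not taken
STORE R7, [208] → M[208]=12
halt.
Total executed instructions: 40.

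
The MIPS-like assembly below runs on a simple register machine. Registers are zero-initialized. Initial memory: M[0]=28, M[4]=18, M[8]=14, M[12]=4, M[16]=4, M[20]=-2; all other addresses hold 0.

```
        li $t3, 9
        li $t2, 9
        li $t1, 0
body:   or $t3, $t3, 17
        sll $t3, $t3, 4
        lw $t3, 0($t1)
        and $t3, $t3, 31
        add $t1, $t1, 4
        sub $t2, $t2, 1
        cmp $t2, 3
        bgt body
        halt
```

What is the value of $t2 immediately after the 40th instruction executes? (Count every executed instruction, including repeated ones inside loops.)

5

$t3=9
$t2=9
$t1=0
$t3=9|17=25
$t3=25<<4=400
$t3=M[0]=28
$t3=28&31=28
$t1=0+4=4
$t2=9-1=8
cmp $t2, 3  (cmp 8,3)
bgt body: taken
$t3=28|17=29
$t3=29<<4=464
$t3=M[4]=18
$t3=18&31=18
$t1=4+4=8
$t2=8-1=7
cmp $t2, 3  (cmp 7,3)
bgt body: taken
$t3=18|17=19
$t3=19<<4=304
$t3=M[8]=14
$t3=14&31=14
$t1=8+4=12
$t2=7-1=6
cmp $t2, 3  (cmp 6,3)
bgt body: taken
$t3=14|17=31
$t3=31<<4=496
$t3=M[12]=4
$t3=4&31=4
$t1=12+4=16
$t2=6-1=5
cmp $t2, 3  (cmp 5,3)
bgt body: taken
$t3=4|17=21
$t3=21<<4=336
$t3=M[16]=4
$t3=4&31=4
$t1=16+4=20
After step 40: $t2 = 5.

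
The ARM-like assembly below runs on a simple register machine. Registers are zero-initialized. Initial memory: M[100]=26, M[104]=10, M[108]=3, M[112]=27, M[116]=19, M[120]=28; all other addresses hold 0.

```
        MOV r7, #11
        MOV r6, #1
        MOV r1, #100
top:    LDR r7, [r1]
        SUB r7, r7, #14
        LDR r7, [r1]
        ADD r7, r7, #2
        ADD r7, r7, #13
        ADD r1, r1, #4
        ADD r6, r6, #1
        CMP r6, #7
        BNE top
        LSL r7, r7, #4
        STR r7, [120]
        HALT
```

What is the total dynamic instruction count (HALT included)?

r7=11
r6=1
r1=100
r7=M[100]=26
r7=26-14=12
r7=M[100]=26
r7=26+2=28
r7=28+13=41
r1=100+4=104
r6=1+1=2
CMP r6, #7  (cmp 2,7)
BNE top: taken
r7=M[104]=10
r7=10-14=-4
r7=M[104]=10
r7=10+2=12
r7=12+13=25
r1=104+4=108
r6=2+1=3
CMP r6, #7  (cmp 3,7)
BNE top: taken
r7=M[108]=3
r7=3-14=-11
r7=M[108]=3
r7=3+2=5
r7=5+13=18
r1=108+4=112
r6=3+1=4
CMP r6, #7  (cmp 4,7)
BNE top: taken
r7=M[112]=27
r7=27-14=13
r7=M[112]=27
r7=27+2=29
r7=29+13=42
r1=112+4=116
r6=4+1=5
CMP r6, #7  (cmp 5,7)
BNE top: taken
r7=M[116]=19
r7=19-14=5
r7=M[116]=19
r7=19+2=21
r7=21+13=34
r1=116+4=120
r6=5+1=6
CMP r6, #7  (cmp 6,7)
BNE top: taken
r7=M[120]=28
r7=28-14=14
r7=M[120]=28
r7=28+2=30
r7=30+13=43
r1=120+4=124
r6=6+1=7
CMP r6, #7  (cmp 7,7)
BNE top: not taken
r7=43<<4=688
STR r7, [120] → M[120]=688
halt.
Total executed instructions: 60.

60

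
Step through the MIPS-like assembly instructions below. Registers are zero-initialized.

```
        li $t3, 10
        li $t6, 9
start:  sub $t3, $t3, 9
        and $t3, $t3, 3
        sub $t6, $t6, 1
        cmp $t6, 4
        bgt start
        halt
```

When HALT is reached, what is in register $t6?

li $t3, 10 → $t3=10
li $t6, 9 → $t6=9
sub $t3, $t3, 9 → $t3=10-9=1
and $t3, $t3, 3 → $t3=1&3=1
sub $t6, $t6, 1 → $t6=9-1=8
cmp $t6, 4  (cmp 8,4)
bgt start: taken
sub $t3, $t3, 9 → $t3=1-9=-8
and $t3, $t3, 3 → $t3=(-8)&3=0
sub $t6, $t6, 1 → $t6=8-1=7
cmp $t6, 4  (cmp 7,4)
bgt start: taken
sub $t3, $t3, 9 → $t3=0-9=-9
and $t3, $t3, 3 → $t3=(-9)&3=3
sub $t6, $t6, 1 → $t6=7-1=6
cmp $t6, 4  (cmp 6,4)
bgt start: taken
sub $t3, $t3, 9 → $t3=3-9=-6
and $t3, $t3, 3 → $t3=(-6)&3=2
sub $t6, $t6, 1 → $t6=6-1=5
cmp $t6, 4  (cmp 5,4)
bgt start: taken
sub $t3, $t3, 9 → $t3=2-9=-7
and $t3, $t3, 3 → $t3=(-7)&3=1
sub $t6, $t6, 1 → $t6=5-1=4
cmp $t6, 4  (cmp 4,4)
bgt start: not taken
halt.

4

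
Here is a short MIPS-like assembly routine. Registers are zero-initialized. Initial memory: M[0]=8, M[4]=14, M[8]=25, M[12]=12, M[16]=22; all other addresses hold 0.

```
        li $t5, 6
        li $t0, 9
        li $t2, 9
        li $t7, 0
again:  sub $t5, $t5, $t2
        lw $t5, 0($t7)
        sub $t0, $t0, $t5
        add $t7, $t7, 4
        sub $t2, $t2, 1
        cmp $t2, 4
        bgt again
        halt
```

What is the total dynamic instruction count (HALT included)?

40

after li $t5, 6: $t5=6
after li $t0, 9: $t0=9
after li $t2, 9: $t2=9
after li $t7, 0: $t7=0
after sub $t5, $t5, $t2: $t5=6-9=-3
after lw $t5, 0($t7): $t5=M[0]=8
after sub $t0, $t0, $t5: $t0=9-8=1
after add $t7, $t7, 4: $t7=0+4=4
after sub $t2, $t2, 1: $t2=9-1=8
cmp $t2, 4  (cmp 8,4)
bgt again: taken
after sub $t5, $t5, $t2: $t5=8-8=0
after lw $t5, 0($t7): $t5=M[4]=14
after sub $t0, $t0, $t5: $t0=1-14=-13
after add $t7, $t7, 4: $t7=4+4=8
after sub $t2, $t2, 1: $t2=8-1=7
cmp $t2, 4  (cmp 7,4)
bgt again: taken
after sub $t5, $t5, $t2: $t5=14-7=7
after lw $t5, 0($t7): $t5=M[8]=25
after sub $t0, $t0, $t5: $t0=(-13)-25=-38
after add $t7, $t7, 4: $t7=8+4=12
after sub $t2, $t2, 1: $t2=7-1=6
cmp $t2, 4  (cmp 6,4)
bgt again: taken
after sub $t5, $t5, $t2: $t5=25-6=19
after lw $t5, 0($t7): $t5=M[12]=12
after sub $t0, $t0, $t5: $t0=(-38)-12=-50
after add $t7, $t7, 4: $t7=12+4=16
after sub $t2, $t2, 1: $t2=6-1=5
cmp $t2, 4  (cmp 5,4)
bgt again: taken
after sub $t5, $t5, $t2: $t5=12-5=7
after lw $t5, 0($t7): $t5=M[16]=22
after sub $t0, $t0, $t5: $t0=(-50)-22=-72
after add $t7, $t7, 4: $t7=16+4=20
after sub $t2, $t2, 1: $t2=5-1=4
cmp $t2, 4  (cmp 4,4)
bgt again: not taken
halt.
Total executed instructions: 40.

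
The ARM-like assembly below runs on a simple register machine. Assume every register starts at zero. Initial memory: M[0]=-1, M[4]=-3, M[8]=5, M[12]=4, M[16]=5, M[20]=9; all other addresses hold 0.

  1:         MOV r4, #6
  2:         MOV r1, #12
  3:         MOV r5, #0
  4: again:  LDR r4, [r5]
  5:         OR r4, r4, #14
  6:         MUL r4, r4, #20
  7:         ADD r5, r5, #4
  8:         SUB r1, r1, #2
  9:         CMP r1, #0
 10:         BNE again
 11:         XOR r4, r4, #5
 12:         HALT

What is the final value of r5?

24

MOV r4, #6 → r4=6
MOV r1, #12 → r1=12
MOV r5, #0 → r5=0
LDR r4, [r5] → r4=M[0]=-1
OR r4, r4, #14 → r4=(-1)|14=-1
MUL r4, r4, #20 → r4=(-1)*20=-20
ADD r5, r5, #4 → r5=0+4=4
SUB r1, r1, #2 → r1=12-2=10
CMP r1, #0  (cmp 10,0)
BNE again: taken
LDR r4, [r5] → r4=M[4]=-3
OR r4, r4, #14 → r4=(-3)|14=-1
MUL r4, r4, #20 → r4=(-1)*20=-20
ADD r5, r5, #4 → r5=4+4=8
SUB r1, r1, #2 → r1=10-2=8
CMP r1, #0  (cmp 8,0)
BNE again: taken
LDR r4, [r5] → r4=M[8]=5
OR r4, r4, #14 → r4=5|14=15
MUL r4, r4, #20 → r4=15*20=300
ADD r5, r5, #4 → r5=8+4=12
SUB r1, r1, #2 → r1=8-2=6
CMP r1, #0  (cmp 6,0)
BNE again: taken
LDR r4, [r5] → r4=M[12]=4
OR r4, r4, #14 → r4=4|14=14
MUL r4, r4, #20 → r4=14*20=280
ADD r5, r5, #4 → r5=12+4=16
SUB r1, r1, #2 → r1=6-2=4
CMP r1, #0  (cmp 4,0)
BNE again: taken
LDR r4, [r5] → r4=M[16]=5
OR r4, r4, #14 → r4=5|14=15
MUL r4, r4, #20 → r4=15*20=300
ADD r5, r5, #4 → r5=16+4=20
SUB r1, r1, #2 → r1=4-2=2
CMP r1, #0  (cmp 2,0)
BNE again: taken
LDR r4, [r5] → r4=M[20]=9
OR r4, r4, #14 → r4=9|14=15
MUL r4, r4, #20 → r4=15*20=300
ADD r5, r5, #4 → r5=20+4=24
SUB r1, r1, #2 → r1=2-2=0
CMP r1, #0  (cmp 0,0)
BNE again: not taken
XOR r4, r4, #5 → r4=300^5=297
halt.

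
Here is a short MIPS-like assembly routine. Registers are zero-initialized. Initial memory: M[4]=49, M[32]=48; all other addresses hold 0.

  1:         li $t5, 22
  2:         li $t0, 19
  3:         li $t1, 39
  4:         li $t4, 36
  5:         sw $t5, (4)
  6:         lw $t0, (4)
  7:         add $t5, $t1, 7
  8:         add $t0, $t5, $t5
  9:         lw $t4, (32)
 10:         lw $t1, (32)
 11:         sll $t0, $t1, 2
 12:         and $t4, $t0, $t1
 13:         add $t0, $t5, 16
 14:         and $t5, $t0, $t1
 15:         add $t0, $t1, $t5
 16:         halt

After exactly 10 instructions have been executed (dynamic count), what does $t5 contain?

46

$t5=22
$t0=19
$t1=39
$t4=36
sw $t5, (4) → M[4]=22
$t0=M[4]=22
$t5=39+7=46
$t0=46+46=92
$t4=M[32]=48
$t1=M[32]=48
After step 10: $t5 = 46.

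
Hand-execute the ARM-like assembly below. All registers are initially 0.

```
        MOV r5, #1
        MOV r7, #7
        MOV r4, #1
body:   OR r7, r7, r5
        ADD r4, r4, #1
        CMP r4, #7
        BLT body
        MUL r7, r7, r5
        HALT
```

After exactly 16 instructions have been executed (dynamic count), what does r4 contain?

4

MOV r5, #1 → r5=1
MOV r7, #7 → r7=7
MOV r4, #1 → r4=1
OR r7, r7, r5 → r7=7|1=7
ADD r4, r4, #1 → r4=1+1=2
CMP r4, #7  (cmp 2,7)
BLT body: taken
OR r7, r7, r5 → r7=7|1=7
ADD r4, r4, #1 → r4=2+1=3
CMP r4, #7  (cmp 3,7)
BLT body: taken
OR r7, r7, r5 → r7=7|1=7
ADD r4, r4, #1 → r4=3+1=4
CMP r4, #7  (cmp 4,7)
BLT body: taken
OR r7, r7, r5 → r7=7|1=7
After step 16: r4 = 4.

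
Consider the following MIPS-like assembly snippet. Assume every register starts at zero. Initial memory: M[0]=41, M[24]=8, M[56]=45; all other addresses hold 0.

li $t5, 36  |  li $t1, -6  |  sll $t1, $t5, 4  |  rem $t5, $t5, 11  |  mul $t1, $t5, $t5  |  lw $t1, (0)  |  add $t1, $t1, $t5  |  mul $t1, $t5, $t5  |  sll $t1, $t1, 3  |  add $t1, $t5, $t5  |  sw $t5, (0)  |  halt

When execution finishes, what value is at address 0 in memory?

3

$t5=36
$t1=-6
$t1=36<<4=576
$t5=36%11=3
$t1=3*3=9
$t1=M[0]=41
$t1=41+3=44
$t1=3*3=9
$t1=9<<3=72
$t1=3+3=6
sw $t5, (0) → M[0]=3
halt.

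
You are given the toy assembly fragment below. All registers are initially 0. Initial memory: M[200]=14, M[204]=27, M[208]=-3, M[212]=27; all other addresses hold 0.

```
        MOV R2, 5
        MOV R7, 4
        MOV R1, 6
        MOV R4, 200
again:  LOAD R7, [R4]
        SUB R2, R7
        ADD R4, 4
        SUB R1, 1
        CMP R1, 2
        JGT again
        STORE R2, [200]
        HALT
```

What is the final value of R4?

216

R2=5
R7=4
R1=6
R4=200
R7=M[200]=14
R2=5-14=-9
R4=200+4=204
R1=6-1=5
CMP R1, 2  (cmp 5,2)
JGT again: taken
R7=M[204]=27
R2=(-9)-27=-36
R4=204+4=208
R1=5-1=4
CMP R1, 2  (cmp 4,2)
JGT again: taken
R7=M[208]=-3
R2=(-36)-(-3)=-33
R4=208+4=212
R1=4-1=3
CMP R1, 2  (cmp 3,2)
JGT again: taken
R7=M[212]=27
R2=(-33)-27=-60
R4=212+4=216
R1=3-1=2
CMP R1, 2  (cmp 2,2)
JGT again: not taken
STORE R2, [200] → M[200]=-60
halt.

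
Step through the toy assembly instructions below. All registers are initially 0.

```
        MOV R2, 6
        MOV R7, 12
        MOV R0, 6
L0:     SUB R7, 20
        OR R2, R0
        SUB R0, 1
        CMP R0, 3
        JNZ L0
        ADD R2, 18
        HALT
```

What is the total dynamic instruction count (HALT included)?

MOV R2, 6 → R2=6
MOV R7, 12 → R7=12
MOV R0, 6 → R0=6
SUB R7, 20 → R7=12-20=-8
OR R2, R0 → R2=6|6=6
SUB R0, 1 → R0=6-1=5
CMP R0, 3  (cmp 5,3)
JNZ L0: taken
SUB R7, 20 → R7=(-8)-20=-28
OR R2, R0 → R2=6|5=7
SUB R0, 1 → R0=5-1=4
CMP R0, 3  (cmp 4,3)
JNZ L0: taken
SUB R7, 20 → R7=(-28)-20=-48
OR R2, R0 → R2=7|4=7
SUB R0, 1 → R0=4-1=3
CMP R0, 3  (cmp 3,3)
JNZ L0: not taken
ADD R2, 18 → R2=7+18=25
halt.
Total executed instructions: 20.

20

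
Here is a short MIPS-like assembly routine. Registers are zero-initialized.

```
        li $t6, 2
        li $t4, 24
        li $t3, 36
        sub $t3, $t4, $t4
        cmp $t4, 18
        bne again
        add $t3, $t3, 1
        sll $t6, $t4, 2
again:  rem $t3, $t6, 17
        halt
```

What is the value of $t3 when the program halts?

2

after li $t6, 2: $t6=2
after li $t4, 24: $t4=24
after li $t3, 36: $t3=36
after sub $t3, $t4, $t4: $t3=24-24=0
cmp $t4, 18  (cmp 24,18)
bne again: taken
after rem $t3, $t6, 17: $t3=2%17=2
halt.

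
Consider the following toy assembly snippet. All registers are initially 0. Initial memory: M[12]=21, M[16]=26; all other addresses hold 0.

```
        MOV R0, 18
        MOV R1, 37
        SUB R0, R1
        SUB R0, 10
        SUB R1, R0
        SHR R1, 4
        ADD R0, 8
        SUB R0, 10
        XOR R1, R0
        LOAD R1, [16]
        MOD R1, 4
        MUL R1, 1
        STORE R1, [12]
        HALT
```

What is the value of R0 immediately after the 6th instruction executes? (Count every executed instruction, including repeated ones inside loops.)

-29

after MOV R0, 18: R0=18
after MOV R1, 37: R1=37
after SUB R0, R1: R0=18-37=-19
after SUB R0, 10: R0=(-19)-10=-29
after SUB R1, R0: R1=37-(-29)=66
after SHR R1, 4: R1=66>>4=4
After step 6: R0 = -29.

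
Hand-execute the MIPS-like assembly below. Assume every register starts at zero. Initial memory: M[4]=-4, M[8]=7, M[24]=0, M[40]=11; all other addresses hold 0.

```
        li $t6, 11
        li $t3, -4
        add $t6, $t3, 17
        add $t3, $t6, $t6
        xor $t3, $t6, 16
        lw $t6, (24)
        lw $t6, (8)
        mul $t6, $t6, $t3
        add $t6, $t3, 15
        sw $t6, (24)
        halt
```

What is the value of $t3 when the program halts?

li $t6, 11 → $t6=11
li $t3, -4 → $t3=-4
add $t6, $t3, 17 → $t6=(-4)+17=13
add $t3, $t6, $t6 → $t3=13+13=26
xor $t3, $t6, 16 → $t3=13^16=29
lw $t6, (24) → $t6=M[24]=0
lw $t6, (8) → $t6=M[8]=7
mul $t6, $t6, $t3 → $t6=7*29=203
add $t6, $t3, 15 → $t6=29+15=44
sw $t6, (24) → M[24]=44
halt.

29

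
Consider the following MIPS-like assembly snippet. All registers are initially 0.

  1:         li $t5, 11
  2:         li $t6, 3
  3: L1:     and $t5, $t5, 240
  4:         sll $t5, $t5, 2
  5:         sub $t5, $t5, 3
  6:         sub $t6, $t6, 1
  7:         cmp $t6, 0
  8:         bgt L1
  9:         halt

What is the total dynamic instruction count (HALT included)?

21

after li $t5, 11: $t5=11
after li $t6, 3: $t6=3
after and $t5, $t5, 240: $t5=11&240=0
after sll $t5, $t5, 2: $t5=0<<2=0
after sub $t5, $t5, 3: $t5=0-3=-3
after sub $t6, $t6, 1: $t6=3-1=2
cmp $t6, 0  (cmp 2,0)
bgt L1: taken
after and $t5, $t5, 240: $t5=(-3)&240=240
after sll $t5, $t5, 2: $t5=240<<2=960
after sub $t5, $t5, 3: $t5=960-3=957
after sub $t6, $t6, 1: $t6=2-1=1
cmp $t6, 0  (cmp 1,0)
bgt L1: taken
after and $t5, $t5, 240: $t5=957&240=176
after sll $t5, $t5, 2: $t5=176<<2=704
after sub $t5, $t5, 3: $t5=704-3=701
after sub $t6, $t6, 1: $t6=1-1=0
cmp $t6, 0  (cmp 0,0)
bgt L1: not taken
halt.
Total executed instructions: 21.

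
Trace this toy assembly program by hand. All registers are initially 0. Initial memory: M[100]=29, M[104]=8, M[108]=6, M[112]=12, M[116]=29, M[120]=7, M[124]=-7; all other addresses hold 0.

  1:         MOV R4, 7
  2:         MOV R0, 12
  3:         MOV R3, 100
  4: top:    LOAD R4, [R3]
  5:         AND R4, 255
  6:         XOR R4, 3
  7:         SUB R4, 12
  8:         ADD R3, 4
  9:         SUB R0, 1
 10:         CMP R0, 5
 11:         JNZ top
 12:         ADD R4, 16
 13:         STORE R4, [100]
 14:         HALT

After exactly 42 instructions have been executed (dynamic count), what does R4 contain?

R4=7
R0=12
R3=100
R4=M[100]=29
R4=29&255=29
R4=29^3=30
R4=30-12=18
R3=100+4=104
R0=12-1=11
CMP R0, 5  (cmp 11,5)
JNZ top: taken
R4=M[104]=8
R4=8&255=8
R4=8^3=11
R4=11-12=-1
R3=104+4=108
R0=11-1=10
CMP R0, 5  (cmp 10,5)
JNZ top: taken
R4=M[108]=6
R4=6&255=6
R4=6^3=5
R4=5-12=-7
R3=108+4=112
R0=10-1=9
CMP R0, 5  (cmp 9,5)
JNZ top: taken
R4=M[112]=12
R4=12&255=12
R4=12^3=15
R4=15-12=3
R3=112+4=116
R0=9-1=8
CMP R0, 5  (cmp 8,5)
JNZ top: taken
R4=M[116]=29
R4=29&255=29
R4=29^3=30
R4=30-12=18
R3=116+4=120
R0=8-1=7
CMP R0, 5  (cmp 7,5)
After step 42: R4 = 18.

18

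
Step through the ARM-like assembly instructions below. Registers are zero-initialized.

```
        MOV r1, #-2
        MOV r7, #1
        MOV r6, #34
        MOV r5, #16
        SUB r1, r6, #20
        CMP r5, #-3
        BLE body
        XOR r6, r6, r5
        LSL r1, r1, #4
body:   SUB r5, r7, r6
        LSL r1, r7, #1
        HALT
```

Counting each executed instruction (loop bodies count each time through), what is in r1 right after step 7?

14

r1=-2
r7=1
r6=34
r5=16
r1=34-20=14
CMP r5, #-3  (cmp 16,-3)
BLE body: not taken
After step 7: r1 = 14.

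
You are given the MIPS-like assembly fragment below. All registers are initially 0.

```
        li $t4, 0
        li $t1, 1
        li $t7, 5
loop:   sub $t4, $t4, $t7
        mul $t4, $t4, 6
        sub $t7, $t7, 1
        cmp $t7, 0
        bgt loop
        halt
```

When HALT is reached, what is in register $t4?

li $t4, 0 → $t4=0
li $t1, 1 → $t1=1
li $t7, 5 → $t7=5
sub $t4, $t4, $t7 → $t4=0-5=-5
mul $t4, $t4, 6 → $t4=(-5)*6=-30
sub $t7, $t7, 1 → $t7=5-1=4
cmp $t7, 0  (cmp 4,0)
bgt loop: taken
sub $t4, $t4, $t7 → $t4=(-30)-4=-34
mul $t4, $t4, 6 → $t4=(-34)*6=-204
sub $t7, $t7, 1 → $t7=4-1=3
cmp $t7, 0  (cmp 3,0)
bgt loop: taken
sub $t4, $t4, $t7 → $t4=(-204)-3=-207
mul $t4, $t4, 6 → $t4=(-207)*6=-1242
sub $t7, $t7, 1 → $t7=3-1=2
cmp $t7, 0  (cmp 2,0)
bgt loop: taken
sub $t4, $t4, $t7 → $t4=(-1242)-2=-1244
mul $t4, $t4, 6 → $t4=(-1244)*6=-7464
sub $t7, $t7, 1 → $t7=2-1=1
cmp $t7, 0  (cmp 1,0)
bgt loop: taken
sub $t4, $t4, $t7 → $t4=(-7464)-1=-7465
mul $t4, $t4, 6 → $t4=(-7465)*6=-44790
sub $t7, $t7, 1 → $t7=1-1=0
cmp $t7, 0  (cmp 0,0)
bgt loop: not taken
halt.

-44790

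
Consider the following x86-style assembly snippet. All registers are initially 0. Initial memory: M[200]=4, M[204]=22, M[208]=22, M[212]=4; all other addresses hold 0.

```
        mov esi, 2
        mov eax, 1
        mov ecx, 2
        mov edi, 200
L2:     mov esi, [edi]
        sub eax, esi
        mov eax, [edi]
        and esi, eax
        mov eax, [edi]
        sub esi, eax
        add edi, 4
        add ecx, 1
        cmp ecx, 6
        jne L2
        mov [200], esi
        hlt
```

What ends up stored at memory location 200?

0

mov esi, 2 → esi=2
mov eax, 1 → eax=1
mov ecx, 2 → ecx=2
mov edi, 200 → edi=200
mov esi, [edi] → esi=M[200]=4
sub eax, esi → eax=1-4=-3
mov eax, [edi] → eax=M[200]=4
and esi, eax → esi=4&4=4
mov eax, [edi] → eax=M[200]=4
sub esi, eax → esi=4-4=0
add edi, 4 → edi=200+4=204
add ecx, 1 → ecx=2+1=3
cmp ecx, 6  (cmp 3,6)
jne L2: taken
mov esi, [edi] → esi=M[204]=22
sub eax, esi → eax=4-22=-18
mov eax, [edi] → eax=M[204]=22
and esi, eax → esi=22&22=22
mov eax, [edi] → eax=M[204]=22
sub esi, eax → esi=22-22=0
add edi, 4 → edi=204+4=208
add ecx, 1 → ecx=3+1=4
cmp ecx, 6  (cmp 4,6)
jne L2: taken
mov esi, [edi] → esi=M[208]=22
sub eax, esi → eax=22-22=0
mov eax, [edi] → eax=M[208]=22
and esi, eax → esi=22&22=22
mov eax, [edi] → eax=M[208]=22
sub esi, eax → esi=22-22=0
add edi, 4 → edi=208+4=212
add ecx, 1 → ecx=4+1=5
cmp ecx, 6  (cmp 5,6)
jne L2: taken
mov esi, [edi] → esi=M[212]=4
sub eax, esi → eax=22-4=18
mov eax, [edi] → eax=M[212]=4
and esi, eax → esi=4&4=4
mov eax, [edi] → eax=M[212]=4
sub esi, eax → esi=4-4=0
add edi, 4 → edi=212+4=216
add ecx, 1 → ecx=5+1=6
cmp ecx, 6  (cmp 6,6)
jne L2: not taken
mov [200], esi → M[200]=0
halt.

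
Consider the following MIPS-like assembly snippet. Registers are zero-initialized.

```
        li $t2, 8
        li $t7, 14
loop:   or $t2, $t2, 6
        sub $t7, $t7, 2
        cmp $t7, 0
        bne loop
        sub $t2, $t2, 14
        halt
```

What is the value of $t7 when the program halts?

li $t2, 8 → $t2=8
li $t7, 14 → $t7=14
or $t2, $t2, 6 → $t2=8|6=14
sub $t7, $t7, 2 → $t7=14-2=12
cmp $t7, 0  (cmp 12,0)
bne loop: taken
or $t2, $t2, 6 → $t2=14|6=14
sub $t7, $t7, 2 → $t7=12-2=10
cmp $t7, 0  (cmp 10,0)
bne loop: taken
or $t2, $t2, 6 → $t2=14|6=14
sub $t7, $t7, 2 → $t7=10-2=8
cmp $t7, 0  (cmp 8,0)
bne loop: taken
or $t2, $t2, 6 → $t2=14|6=14
sub $t7, $t7, 2 → $t7=8-2=6
cmp $t7, 0  (cmp 6,0)
bne loop: taken
or $t2, $t2, 6 → $t2=14|6=14
sub $t7, $t7, 2 → $t7=6-2=4
cmp $t7, 0  (cmp 4,0)
bne loop: taken
or $t2, $t2, 6 → $t2=14|6=14
sub $t7, $t7, 2 → $t7=4-2=2
cmp $t7, 0  (cmp 2,0)
bne loop: taken
or $t2, $t2, 6 → $t2=14|6=14
sub $t7, $t7, 2 → $t7=2-2=0
cmp $t7, 0  (cmp 0,0)
bne loop: not taken
sub $t2, $t2, 14 → $t2=14-14=0
halt.

0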